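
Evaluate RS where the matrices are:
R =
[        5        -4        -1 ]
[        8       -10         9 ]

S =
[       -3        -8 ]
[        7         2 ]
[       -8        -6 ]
RS =
[      -35       -42 ]
[     -166      -138 ]

Matrix multiplication: (RS)[i][j] = sum over k of R[i][k] * S[k][j].
  (RS)[0][0] = (5)*(-3) + (-4)*(7) + (-1)*(-8) = -35
  (RS)[0][1] = (5)*(-8) + (-4)*(2) + (-1)*(-6) = -42
  (RS)[1][0] = (8)*(-3) + (-10)*(7) + (9)*(-8) = -166
  (RS)[1][1] = (8)*(-8) + (-10)*(2) + (9)*(-6) = -138
RS =
[      -35       -42 ]
[     -166      -138 ]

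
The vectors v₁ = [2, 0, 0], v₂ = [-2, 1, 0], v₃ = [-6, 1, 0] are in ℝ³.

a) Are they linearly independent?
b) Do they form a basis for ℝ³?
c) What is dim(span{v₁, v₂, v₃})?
Not independent, not a basis, dim(span) = 2

Check whether v₃ can be written as a linear combination of v₁ and v₂.
v₃ = (-2)·v₁ + (1)·v₂ = [-6, 1, 0], so the three vectors are linearly dependent.
Thus they do not form a basis for ℝ³, and dim(span{v₁, v₂, v₃}) = 2 (spanned by v₁ and v₂).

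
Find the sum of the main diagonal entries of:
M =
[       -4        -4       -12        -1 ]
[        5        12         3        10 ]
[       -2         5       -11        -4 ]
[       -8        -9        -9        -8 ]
tr(M) = -4 + 12 - 11 - 8 = -11

The trace of a square matrix is the sum of its diagonal entries.
Diagonal entries of M: M[0][0] = -4, M[1][1] = 12, M[2][2] = -11, M[3][3] = -8.
tr(M) = -4 + 12 - 11 - 8 = -11.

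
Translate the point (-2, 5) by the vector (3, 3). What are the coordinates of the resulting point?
(1, 8)

Translation by (3, 3):
x' = -2 + 3 = 1
y' = 5 + 3 = 8
Homogeneous matrix: [[1, 0, 3], [0, 1, 3], [0, 0, 1]]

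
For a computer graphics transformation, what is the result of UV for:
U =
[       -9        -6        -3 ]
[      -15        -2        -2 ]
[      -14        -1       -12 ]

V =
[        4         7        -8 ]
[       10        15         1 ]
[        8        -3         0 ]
UV =
[     -120      -144        66 ]
[      -96      -129       118 ]
[     -162       -77       111 ]

Matrix multiplication: (UV)[i][j] = sum over k of U[i][k] * V[k][j].
  (UV)[0][0] = (-9)*(4) + (-6)*(10) + (-3)*(8) = -120
  (UV)[0][1] = (-9)*(7) + (-6)*(15) + (-3)*(-3) = -144
  (UV)[0][2] = (-9)*(-8) + (-6)*(1) + (-3)*(0) = 66
  (UV)[1][0] = (-15)*(4) + (-2)*(10) + (-2)*(8) = -96
  (UV)[1][1] = (-15)*(7) + (-2)*(15) + (-2)*(-3) = -129
  (UV)[1][2] = (-15)*(-8) + (-2)*(1) + (-2)*(0) = 118
  (UV)[2][0] = (-14)*(4) + (-1)*(10) + (-12)*(8) = -162
  (UV)[2][1] = (-14)*(7) + (-1)*(15) + (-12)*(-3) = -77
  (UV)[2][2] = (-14)*(-8) + (-1)*(1) + (-12)*(0) = 111
UV =
[     -120      -144        66 ]
[      -96      -129       118 ]
[     -162       -77       111 ]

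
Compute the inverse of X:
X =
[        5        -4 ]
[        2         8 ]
det(X) = 48
X⁻¹ =
[      1/6      1/12 ]
[    -1/24      5/48 ]

For a 2×2 matrix X = [[a, b], [c, d]] with det(X) ≠ 0, X⁻¹ = (1/det(X)) * [[d, -b], [-c, a]].
det(X) = (5)*(8) - (-4)*(2) = 40 + 8 = 48.
X⁻¹ = (1/48) * [[8, 4], [-2, 5]].
Dividing each entry by 48 and reducing:
X⁻¹ =
[      1/6      1/12 ]
[    -1/24      5/48 ]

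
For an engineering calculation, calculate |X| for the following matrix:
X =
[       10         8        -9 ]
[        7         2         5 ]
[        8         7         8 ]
det(X) = -615

Expand along row 0 (cofactor expansion): det(X) = a*(e*i - f*h) - b*(d*i - f*g) + c*(d*h - e*g), where the 3×3 is [[a, b, c], [d, e, f], [g, h, i]].
Minor M_00 = (2)*(8) - (5)*(7) = 16 - 35 = -19.
Minor M_01 = (7)*(8) - (5)*(8) = 56 - 40 = 16.
Minor M_02 = (7)*(7) - (2)*(8) = 49 - 16 = 33.
det(X) = (10)*(-19) - (8)*(16) + (-9)*(33) = -190 - 128 - 297 = -615.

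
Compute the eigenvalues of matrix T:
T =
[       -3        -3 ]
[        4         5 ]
λ = -1, 3

Solve det(T - λI) = 0. For a 2×2 matrix the characteristic equation is λ² - (trace)λ + det = 0.
trace(T) = a + d = -3 + 5 = 2.
det(T) = a*d - b*c = (-3)*(5) - (-3)*(4) = -15 + 12 = -3.
Characteristic equation: λ² - (2)λ + (-3) = 0.
Discriminant = (2)² - 4*(-3) = 4 + 12 = 16.
λ = (2 ± √16) / 2 = (2 ± 4) / 2 = -1, 3.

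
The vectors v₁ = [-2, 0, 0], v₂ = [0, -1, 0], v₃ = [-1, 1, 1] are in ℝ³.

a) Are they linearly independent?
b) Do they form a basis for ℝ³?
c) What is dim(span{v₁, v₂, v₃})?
Yes independent, yes basis, dim = 3

Stack v₁, v₂, v₃ as rows of a 3×3 matrix.
[[-2, 0, 0]; [0, -1, 0]; [-1, 1, 1]] is already lower triangular with nonzero diagonal entries (-2, -1, 1), so its determinant is the product of the diagonal entries, det = (-2)·(-1)·(1) = 2 ≠ 0, and the rows are linearly independent.
Three linearly independent vectors in ℝ³ form a basis for ℝ³, so dim(span{v₁,v₂,v₃}) = 3.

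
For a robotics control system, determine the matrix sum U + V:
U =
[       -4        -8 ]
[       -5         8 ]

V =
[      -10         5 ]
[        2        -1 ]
U + V =
[      -14        -3 ]
[       -3         7 ]

Matrix addition is elementwise: (U+V)[i][j] = U[i][j] + V[i][j].
  (U+V)[0][0] = (-4) + (-10) = -14
  (U+V)[0][1] = (-8) + (5) = -3
  (U+V)[1][0] = (-5) + (2) = -3
  (U+V)[1][1] = (8) + (-1) = 7
U + V =
[      -14        -3 ]
[       -3         7 ]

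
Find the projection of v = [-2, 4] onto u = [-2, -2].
[1, 1]

The projection of v onto u is proj_u(v) = ((v·u) / (u·u)) · u.
v·u = (-2)*(-2) + (4)*(-2) = -4.
u·u = (-2)*(-2) + (-2)*(-2) = 8.
coefficient = -4 / 8 = -1/2.
proj_u(v) = -1/2 · [-2, -2] = [1, 1].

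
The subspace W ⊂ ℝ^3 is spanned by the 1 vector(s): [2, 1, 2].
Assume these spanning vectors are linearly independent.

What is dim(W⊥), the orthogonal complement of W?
dim(W⊥) = 2

For any subspace W of ℝ^n, dim(W) + dim(W⊥) = n (the whole-space dimension).
Here the given 1 vectors are linearly independent, so dim(W) = 1.
Thus dim(W⊥) = n - dim(W) = 3 - 1 = 2.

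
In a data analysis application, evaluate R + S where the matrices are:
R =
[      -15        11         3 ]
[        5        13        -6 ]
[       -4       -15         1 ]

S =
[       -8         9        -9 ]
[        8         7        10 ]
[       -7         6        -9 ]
R + S =
[      -23        20        -6 ]
[       13        20         4 ]
[      -11        -9        -8 ]

Matrix addition is elementwise: (R+S)[i][j] = R[i][j] + S[i][j].
  (R+S)[0][0] = (-15) + (-8) = -23
  (R+S)[0][1] = (11) + (9) = 20
  (R+S)[0][2] = (3) + (-9) = -6
  (R+S)[1][0] = (5) + (8) = 13
  (R+S)[1][1] = (13) + (7) = 20
  (R+S)[1][2] = (-6) + (10) = 4
  (R+S)[2][0] = (-4) + (-7) = -11
  (R+S)[2][1] = (-15) + (6) = -9
  (R+S)[2][2] = (1) + (-9) = -8
R + S =
[      -23        20        -6 ]
[       13        20         4 ]
[      -11        -9        -8 ]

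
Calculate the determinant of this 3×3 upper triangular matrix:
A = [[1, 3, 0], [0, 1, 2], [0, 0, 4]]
4

The determinant of a triangular matrix is the product of its diagonal entries (the off-diagonal entries above the diagonal do not affect it).
det(A) = (1) * (1) * (4) = 4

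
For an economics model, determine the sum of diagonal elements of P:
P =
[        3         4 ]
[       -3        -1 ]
tr(P) = 3 - 1 = 2

The trace of a square matrix is the sum of its diagonal entries.
Diagonal entries of P: P[0][0] = 3, P[1][1] = -1.
tr(P) = 3 - 1 = 2.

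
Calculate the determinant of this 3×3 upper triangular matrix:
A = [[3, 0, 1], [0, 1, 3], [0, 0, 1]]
3

The determinant of a triangular matrix is the product of its diagonal entries (the off-diagonal entries above the diagonal do not affect it).
det(A) = (3) * (1) * (1) = 3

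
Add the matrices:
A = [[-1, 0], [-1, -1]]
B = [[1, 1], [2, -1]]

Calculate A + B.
[[0, 1], [1, -2]]

Add corresponding elements:
(-1)+(1)=0
(0)+(1)=1
(-1)+(2)=1
(-1)+(-1)=-2
A + B = [[0, 1], [1, -2]]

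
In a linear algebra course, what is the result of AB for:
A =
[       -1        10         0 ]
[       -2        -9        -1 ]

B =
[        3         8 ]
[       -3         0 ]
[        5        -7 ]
AB =
[      -33        -8 ]
[       16        -9 ]

Matrix multiplication: (AB)[i][j] = sum over k of A[i][k] * B[k][j].
  (AB)[0][0] = (-1)*(3) + (10)*(-3) + (0)*(5) = -33
  (AB)[0][1] = (-1)*(8) + (10)*(0) + (0)*(-7) = -8
  (AB)[1][0] = (-2)*(3) + (-9)*(-3) + (-1)*(5) = 16
  (AB)[1][1] = (-2)*(8) + (-9)*(0) + (-1)*(-7) = -9
AB =
[      -33        -8 ]
[       16        -9 ]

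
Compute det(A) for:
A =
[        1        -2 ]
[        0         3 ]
det(A) = 3

For a 2×2 matrix [[a, b], [c, d]], det = a*d - b*c.
det(A) = (1)*(3) - (-2)*(0) = 3 - 0 = 3.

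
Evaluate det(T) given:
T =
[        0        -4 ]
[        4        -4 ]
det(T) = 16

For a 2×2 matrix [[a, b], [c, d]], det = a*d - b*c.
det(T) = (0)*(-4) - (-4)*(4) = 0 + 16 = 16.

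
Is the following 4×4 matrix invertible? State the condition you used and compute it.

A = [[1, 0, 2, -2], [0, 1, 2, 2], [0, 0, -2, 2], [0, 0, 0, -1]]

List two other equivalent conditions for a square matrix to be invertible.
Yes, invertible; det(A) = 2 ≠ 0. Equivalent conditions: rank(A) = 4; Ax = 0 has only the trivial solution; 0 is not an eigenvalue; the columns of A are linearly independent.

To check invertibility, compute det(A).
The given matrix is triangular, so det(A) equals the product of its diagonal entries = 2 ≠ 0.
Since det(A) ≠ 0, A is invertible.
Equivalent conditions for a square matrix A to be invertible:
- rank(A) = 4 (full rank).
- The homogeneous system Ax = 0 has only the trivial solution x = 0.
- 0 is not an eigenvalue of A.
- The columns (equivalently rows) of A are linearly independent.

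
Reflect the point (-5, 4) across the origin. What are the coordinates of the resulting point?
(5, -4)

Reflection across origin: (-5, 4) → (5, -4)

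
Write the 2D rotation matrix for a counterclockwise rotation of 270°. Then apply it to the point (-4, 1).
R = [[0, 1], [-1, 0]]; R·(-4, 1) = (1, 4)

Rotation matrix formula: R(θ) = [[cos θ, -sin θ], [sin θ, cos θ]]
For θ = 270°:
cos(270°) = 0
sin(270°) = -1
R = [[0, 1], [-1, 0]]
Apply to (-4, 1): [0·-4 + (1)·1, -1·-4 + 0·1] = (1, 4)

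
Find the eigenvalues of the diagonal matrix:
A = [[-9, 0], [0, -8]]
λ₁ = -9, λ₂ = -8

The characteristic polynomial of A is det(A - λI) = (-9 - λ)(-8 - λ) = 0.
The roots are λ = -9 and λ = -8, so the eigenvalues are the diagonal entries.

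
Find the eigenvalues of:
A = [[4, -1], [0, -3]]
λ = -3, 4

Solve det(A - λI) = 0. For a 2×2 matrix this is λ² - (trace)λ + det = 0.
trace(A) = 4 - 3 = 1.
det(A) = (4)*(-3) - (-1)*(0) = -12 - 0 = -12.
Characteristic equation: λ² - (1)λ + (-12) = 0.
Discriminant: (1)² - 4*(-12) = 1 + 48 = 49.
Roots: λ = (1 ± √49) / 2 = -3, 4.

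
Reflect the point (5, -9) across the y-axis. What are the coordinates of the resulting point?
(-5, -9)

Reflection across y-axis: (5, -9) → (-5, -9)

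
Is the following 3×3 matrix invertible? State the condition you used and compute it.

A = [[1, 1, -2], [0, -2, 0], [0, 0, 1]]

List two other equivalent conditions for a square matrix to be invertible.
Yes, invertible; det(A) = -2 ≠ 0. Equivalent conditions: rank(A) = 3; Ax = 0 has only the trivial solution; 0 is not an eigenvalue; the columns of A are linearly independent.

To check invertibility, compute det(A).
The given matrix is triangular, so det(A) equals the product of its diagonal entries = -2 ≠ 0.
Since det(A) ≠ 0, A is invertible.
Equivalent conditions for a square matrix A to be invertible:
- rank(A) = 3 (full rank).
- The homogeneous system Ax = 0 has only the trivial solution x = 0.
- 0 is not an eigenvalue of A.
- The columns (equivalently rows) of A are linearly independent.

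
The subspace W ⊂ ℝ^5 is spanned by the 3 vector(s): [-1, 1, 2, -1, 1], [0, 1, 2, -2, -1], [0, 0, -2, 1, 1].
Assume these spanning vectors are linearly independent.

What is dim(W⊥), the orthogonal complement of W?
dim(W⊥) = 2

For any subspace W of ℝ^n, dim(W) + dim(W⊥) = n (the whole-space dimension).
Here the given 3 vectors are linearly independent, so dim(W) = 3.
Thus dim(W⊥) = n - dim(W) = 5 - 3 = 2.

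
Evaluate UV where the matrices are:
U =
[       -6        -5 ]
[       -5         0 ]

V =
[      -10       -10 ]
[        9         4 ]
UV =
[       15        40 ]
[       50        50 ]

Matrix multiplication: (UV)[i][j] = sum over k of U[i][k] * V[k][j].
  (UV)[0][0] = (-6)*(-10) + (-5)*(9) = 15
  (UV)[0][1] = (-6)*(-10) + (-5)*(4) = 40
  (UV)[1][0] = (-5)*(-10) + (0)*(9) = 50
  (UV)[1][1] = (-5)*(-10) + (0)*(4) = 50
UV =
[       15        40 ]
[       50        50 ]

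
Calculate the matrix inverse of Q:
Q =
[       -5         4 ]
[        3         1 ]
det(Q) = -17
Q⁻¹ =
[    -1/17      4/17 ]
[     3/17      5/17 ]

For a 2×2 matrix Q = [[a, b], [c, d]] with det(Q) ≠ 0, Q⁻¹ = (1/det(Q)) * [[d, -b], [-c, a]].
det(Q) = (-5)*(1) - (4)*(3) = -5 - 12 = -17.
Q⁻¹ = (1/-17) * [[1, -4], [-3, -5]].
Dividing each entry by -17 and reducing:
Q⁻¹ =
[    -1/17      4/17 ]
[     3/17      5/17 ]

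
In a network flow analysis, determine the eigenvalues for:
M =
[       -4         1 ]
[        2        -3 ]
λ = -5, -2

Solve det(M - λI) = 0. For a 2×2 matrix the characteristic equation is λ² - (trace)λ + det = 0.
trace(M) = a + d = -4 - 3 = -7.
det(M) = a*d - b*c = (-4)*(-3) - (1)*(2) = 12 - 2 = 10.
Characteristic equation: λ² - (-7)λ + (10) = 0.
Discriminant = (-7)² - 4*(10) = 49 - 40 = 9.
λ = (-7 ± √9) / 2 = (-7 ± 3) / 2 = -5, -2.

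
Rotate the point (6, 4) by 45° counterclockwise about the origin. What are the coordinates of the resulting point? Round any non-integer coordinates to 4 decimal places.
(1.4142, 7.0711)

Rotation matrix R(θ) = [[cos θ, -sin θ], [sin θ, cos θ]]; for θ = 45°:
R = [[√2/2, -√2/2], [√2/2, √2/2]]
Result: R × [6, 4]ᵀ = [√2/2·6 + (-√2/2)·4, √2/2·6 + (√2/2)·4]ᵀ = (1.4142, 7.0711)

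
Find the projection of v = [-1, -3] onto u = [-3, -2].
[-27/13, -18/13]

The projection of v onto u is proj_u(v) = ((v·u) / (u·u)) · u.
v·u = (-1)*(-3) + (-3)*(-2) = 9.
u·u = (-3)*(-3) + (-2)*(-2) = 13.
coefficient = 9 / 13 = 9/13.
proj_u(v) = 9/13 · [-3, -2] = [-27/13, -18/13].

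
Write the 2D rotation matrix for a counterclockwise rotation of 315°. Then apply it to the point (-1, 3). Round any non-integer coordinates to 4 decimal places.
R = [[√2/2, √2/2], [-√2/2, √2/2]]; R·(-1, 3) = (1.4142, 2.8284)

Rotation matrix formula: R(θ) = [[cos θ, -sin θ], [sin θ, cos θ]]
For θ = 315°:
cos(315°) = √2/2
sin(315°) = -√2/2
R = [[√2/2, √2/2], [-√2/2, √2/2]]
Apply to (-1, 3): [√2/2·-1 + (√2/2)·3, -√2/2·-1 + √2/2·3] = (1.4142, 2.8284)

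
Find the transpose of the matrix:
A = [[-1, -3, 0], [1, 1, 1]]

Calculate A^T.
[[-1, 1], [-3, 1], [0, 1]]

The transpose sends entry (i,j) to (j,i); rows become columns.
Row 0 of A: [-1, -3, 0] -> column 0 of A^T.
Row 1 of A: [1, 1, 1] -> column 1 of A^T.
A^T = [[-1, 1], [-3, 1], [0, 1]]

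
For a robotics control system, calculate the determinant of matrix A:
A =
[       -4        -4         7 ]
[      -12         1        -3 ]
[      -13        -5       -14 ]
det(A) = 1143

Expand along row 0 (cofactor expansion): det(A) = a*(e*i - f*h) - b*(d*i - f*g) + c*(d*h - e*g), where the 3×3 is [[a, b, c], [d, e, f], [g, h, i]].
Minor M_00 = (1)*(-14) - (-3)*(-5) = -14 - 15 = -29.
Minor M_01 = (-12)*(-14) - (-3)*(-13) = 168 - 39 = 129.
Minor M_02 = (-12)*(-5) - (1)*(-13) = 60 + 13 = 73.
det(A) = (-4)*(-29) - (-4)*(129) + (7)*(73) = 116 + 516 + 511 = 1143.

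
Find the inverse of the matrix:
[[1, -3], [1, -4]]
[[4, -3], [1, -1]]

For [[a,b],[c,d]], inverse = (1/det)·[[d,-b],[-c,a]]
det = 1·-4 - -3·1 = -1
Inverse = (1/-1)·[[-4, 3], [-1, 1]]
        = [[4, -3], [1, -1]]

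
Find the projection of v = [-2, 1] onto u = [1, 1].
[-1/2, -1/2]

The projection of v onto u is proj_u(v) = ((v·u) / (u·u)) · u.
v·u = (-2)*(1) + (1)*(1) = -1.
u·u = (1)*(1) + (1)*(1) = 2.
coefficient = -1 / 2 = -1/2.
proj_u(v) = -1/2 · [1, 1] = [-1/2, -1/2].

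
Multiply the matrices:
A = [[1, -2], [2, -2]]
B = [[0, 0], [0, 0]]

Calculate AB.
[[0, 0], [0, 0]]

Each entry (i,j) of AB = sum over k of A[i][k]*B[k][j].
(AB)[0][0] = (1)*(0) + (-2)*(0) = 0
(AB)[0][1] = (1)*(0) + (-2)*(0) = 0
(AB)[1][0] = (2)*(0) + (-2)*(0) = 0
(AB)[1][1] = (2)*(0) + (-2)*(0) = 0
AB = [[0, 0], [0, 0]]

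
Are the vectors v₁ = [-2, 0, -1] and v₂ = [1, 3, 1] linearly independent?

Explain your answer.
Yes, linearly independent

Two vectors are linearly dependent iff one is a scalar multiple of the other.
No single scalar k satisfies v₂ = k·v₁ (the ratios of corresponding entries disagree), so v₁ and v₂ are linearly independent.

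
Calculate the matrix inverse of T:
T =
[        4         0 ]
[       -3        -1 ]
det(T) = -4
T⁻¹ =
[      1/4         0 ]
[     -3/4        -1 ]

For a 2×2 matrix T = [[a, b], [c, d]] with det(T) ≠ 0, T⁻¹ = (1/det(T)) * [[d, -b], [-c, a]].
det(T) = (4)*(-1) - (0)*(-3) = -4 - 0 = -4.
T⁻¹ = (1/-4) * [[-1, 0], [3, 4]].
Dividing each entry by -4 and reducing:
T⁻¹ =
[      1/4         0 ]
[     -3/4        -1 ]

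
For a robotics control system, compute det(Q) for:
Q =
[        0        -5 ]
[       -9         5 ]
det(Q) = -45

For a 2×2 matrix [[a, b], [c, d]], det = a*d - b*c.
det(Q) = (0)*(5) - (-5)*(-9) = 0 - 45 = -45.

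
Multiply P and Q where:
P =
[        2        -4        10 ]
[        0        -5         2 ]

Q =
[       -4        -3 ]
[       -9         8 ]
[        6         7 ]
PQ =
[       88        32 ]
[       57       -26 ]

Matrix multiplication: (PQ)[i][j] = sum over k of P[i][k] * Q[k][j].
  (PQ)[0][0] = (2)*(-4) + (-4)*(-9) + (10)*(6) = 88
  (PQ)[0][1] = (2)*(-3) + (-4)*(8) + (10)*(7) = 32
  (PQ)[1][0] = (0)*(-4) + (-5)*(-9) + (2)*(6) = 57
  (PQ)[1][1] = (0)*(-3) + (-5)*(8) + (2)*(7) = -26
PQ =
[       88        32 ]
[       57       -26 ]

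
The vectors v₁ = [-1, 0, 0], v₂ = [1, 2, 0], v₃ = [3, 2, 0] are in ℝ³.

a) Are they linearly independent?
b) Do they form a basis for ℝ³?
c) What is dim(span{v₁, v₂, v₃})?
Not independent, not a basis, dim(span) = 2

Check whether v₃ can be written as a linear combination of v₁ and v₂.
v₃ = (-2)·v₁ + (1)·v₂ = [3, 2, 0], so the three vectors are linearly dependent.
Thus they do not form a basis for ℝ³, and dim(span{v₁, v₂, v₃}) = 2 (spanned by v₁ and v₂).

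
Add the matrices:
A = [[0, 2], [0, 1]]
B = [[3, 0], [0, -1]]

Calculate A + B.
[[3, 2], [0, 0]]

Add corresponding elements:
(0)+(3)=3
(2)+(0)=2
(0)+(0)=0
(1)+(-1)=0
A + B = [[3, 2], [0, 0]]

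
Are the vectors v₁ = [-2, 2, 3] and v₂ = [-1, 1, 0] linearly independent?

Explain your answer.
Yes, linearly independent

Two vectors are linearly dependent iff one is a scalar multiple of the other.
No single scalar k satisfies v₂ = k·v₁ (the ratios of corresponding entries disagree), so v₁ and v₂ are linearly independent.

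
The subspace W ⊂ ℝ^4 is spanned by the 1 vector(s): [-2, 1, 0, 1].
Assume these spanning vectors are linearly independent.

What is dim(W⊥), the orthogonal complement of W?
dim(W⊥) = 3

For any subspace W of ℝ^n, dim(W) + dim(W⊥) = n (the whole-space dimension).
Here the given 1 vectors are linearly independent, so dim(W) = 1.
Thus dim(W⊥) = n - dim(W) = 4 - 1 = 3.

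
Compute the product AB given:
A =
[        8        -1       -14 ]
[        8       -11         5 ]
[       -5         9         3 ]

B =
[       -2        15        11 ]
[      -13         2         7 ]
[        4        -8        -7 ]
AB =
[      -59       230       179 ]
[      147        58       -24 ]
[      -95       -81       -13 ]

Matrix multiplication: (AB)[i][j] = sum over k of A[i][k] * B[k][j].
  (AB)[0][0] = (8)*(-2) + (-1)*(-13) + (-14)*(4) = -59
  (AB)[0][1] = (8)*(15) + (-1)*(2) + (-14)*(-8) = 230
  (AB)[0][2] = (8)*(11) + (-1)*(7) + (-14)*(-7) = 179
  (AB)[1][0] = (8)*(-2) + (-11)*(-13) + (5)*(4) = 147
  (AB)[1][1] = (8)*(15) + (-11)*(2) + (5)*(-8) = 58
  (AB)[1][2] = (8)*(11) + (-11)*(7) + (5)*(-7) = -24
  (AB)[2][0] = (-5)*(-2) + (9)*(-13) + (3)*(4) = -95
  (AB)[2][1] = (-5)*(15) + (9)*(2) + (3)*(-8) = -81
  (AB)[2][2] = (-5)*(11) + (9)*(7) + (3)*(-7) = -13
AB =
[      -59       230       179 ]
[      147        58       -24 ]
[      -95       -81       -13 ]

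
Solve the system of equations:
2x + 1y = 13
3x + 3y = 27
x = 4, y = 5

Use elimination (row reduction):
Equation 1: 2x + 1y = 13.
Equation 2: 3x + 3y = 27.
Multiply Eq1 by 3 and Eq2 by 2: 6x + 3y = 39;  6x + 6y = 54.
Subtract: (3)y = 15, so y = 5.
Back-substitute into Eq1: 2x + 1*(5) = 13, so x = 4.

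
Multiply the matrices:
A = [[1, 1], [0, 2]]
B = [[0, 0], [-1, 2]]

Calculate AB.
[[-1, 2], [-2, 4]]

Each entry (i,j) of AB = sum over k of A[i][k]*B[k][j].
(AB)[0][0] = (1)*(0) + (1)*(-1) = -1
(AB)[0][1] = (1)*(0) + (1)*(2) = 2
(AB)[1][0] = (0)*(0) + (2)*(-1) = -2
(AB)[1][1] = (0)*(0) + (2)*(2) = 4
AB = [[-1, 2], [-2, 4]]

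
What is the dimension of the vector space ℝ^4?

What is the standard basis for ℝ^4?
Dimension = 4; standard basis = {e_1, e_2, e_3, e_4}

ℝ^4 is the space of 4-tuples of real numbers; its dimension is 4.
The standard basis consists of 4 vectors: e_1, e_2, e_3, e_4, where e_i is the vector with 1 in position i and 0 elsewhere.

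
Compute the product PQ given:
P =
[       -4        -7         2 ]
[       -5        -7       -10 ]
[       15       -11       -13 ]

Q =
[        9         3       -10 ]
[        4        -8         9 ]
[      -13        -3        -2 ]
PQ =
[      -90        38       -27 ]
[       57        71         7 ]
[      260       172      -223 ]

Matrix multiplication: (PQ)[i][j] = sum over k of P[i][k] * Q[k][j].
  (PQ)[0][0] = (-4)*(9) + (-7)*(4) + (2)*(-13) = -90
  (PQ)[0][1] = (-4)*(3) + (-7)*(-8) + (2)*(-3) = 38
  (PQ)[0][2] = (-4)*(-10) + (-7)*(9) + (2)*(-2) = -27
  (PQ)[1][0] = (-5)*(9) + (-7)*(4) + (-10)*(-13) = 57
  (PQ)[1][1] = (-5)*(3) + (-7)*(-8) + (-10)*(-3) = 71
  (PQ)[1][2] = (-5)*(-10) + (-7)*(9) + (-10)*(-2) = 7
  (PQ)[2][0] = (15)*(9) + (-11)*(4) + (-13)*(-13) = 260
  (PQ)[2][1] = (15)*(3) + (-11)*(-8) + (-13)*(-3) = 172
  (PQ)[2][2] = (15)*(-10) + (-11)*(9) + (-13)*(-2) = -223
PQ =
[      -90        38       -27 ]
[       57        71         7 ]
[      260       172      -223 ]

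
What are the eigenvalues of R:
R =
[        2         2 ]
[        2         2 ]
λ = 0, 4

Solve det(R - λI) = 0. For a 2×2 matrix the characteristic equation is λ² - (trace)λ + det = 0.
trace(R) = a + d = 2 + 2 = 4.
det(R) = a*d - b*c = (2)*(2) - (2)*(2) = 4 - 4 = 0.
Characteristic equation: λ² - (4)λ + (0) = 0.
Discriminant = (4)² - 4*(0) = 16 - 0 = 16.
λ = (4 ± √16) / 2 = (4 ± 4) / 2 = 0, 4.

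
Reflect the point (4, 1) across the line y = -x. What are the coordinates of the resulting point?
(-1, -4)

Reflection across line y = -x: (4, 1) → (-1, -4)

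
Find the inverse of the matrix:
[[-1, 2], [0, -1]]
[[-1, -2], [0, -1]]

For [[a,b],[c,d]], inverse = (1/det)·[[d,-b],[-c,a]]
det = -1·-1 - 2·0 = 1
Inverse = (1/1)·[[-1, -2], [0, -1]]
        = [[-1, -2], [0, -1]]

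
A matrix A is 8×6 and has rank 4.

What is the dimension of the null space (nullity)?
2

The rank-nullity theorem for an m×n matrix states:
rank(A) + nullity(A) = n (the number of columns).
Here n = 6 and rank(A) = 4, so nullity(A) = 6 - 4 = 2.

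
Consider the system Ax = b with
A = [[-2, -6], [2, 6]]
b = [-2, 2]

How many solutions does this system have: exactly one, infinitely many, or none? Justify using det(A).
Infinitely many solutions

det(A) = (-2)*(6) - (-6)*(2) = 0, so A is singular (column 2 is 3 times column 1).
b = [-2, 2] = 1 * column 1 of A, so b lies in the column space of A.
A singular matrix whose right-hand side is in its column space gives a 1-parameter family of solutions — infinitely many.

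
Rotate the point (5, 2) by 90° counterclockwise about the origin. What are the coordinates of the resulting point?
(-2, 5)

Rotation matrix R(θ) = [[cos θ, -sin θ], [sin θ, cos θ]]; for θ = 90°:
R = [[0, -1], [1, 0]]
Result: R × [5, 2]ᵀ = [0·5 + (-1)·2, 1·5 + (0)·2]ᵀ = (-2, 5)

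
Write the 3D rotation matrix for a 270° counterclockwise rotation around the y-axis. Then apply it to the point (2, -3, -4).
R = [[0, 0, -1], [0, 1, 0], [1, 0, 0]]; R·(2, -3, -4) = (4, -3, 2)

Rotation matrix for 270° around y-axis:
cos(270°) = 0, sin(270°) = -1
R = [[0, 0, -1], [0, 1, 0], [1, 0, 0]]
Apply to (2, -3, -4): R·[2, -3, -4]ᵀ = (4, -3, 2)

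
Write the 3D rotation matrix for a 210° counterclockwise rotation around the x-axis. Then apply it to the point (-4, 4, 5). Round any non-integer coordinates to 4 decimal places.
R = [[1, 0, 0], [0, -√3/2, 1/2], [0, -1/2, -√3/2]]; R·(-4, 4, 5) = (-4.0000, -0.9641, -6.3301)

Rotation matrix for 210° around x-axis:
cos(210°) = -√3/2, sin(210°) = -1/2
R = [[1, 0, 0], [0, -√3/2, 1/2], [0, -1/2, -√3/2]]
Apply to (-4, 4, 5): R·[-4, 4, 5]ᵀ = (-4.0000, -0.9641, -6.3301)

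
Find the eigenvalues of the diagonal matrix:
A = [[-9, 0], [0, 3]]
λ₁ = -9, λ₂ = 3

The characteristic polynomial of A is det(A - λI) = (-9 - λ)(3 - λ) = 0.
The roots are λ = -9 and λ = 3, so the eigenvalues are the diagonal entries.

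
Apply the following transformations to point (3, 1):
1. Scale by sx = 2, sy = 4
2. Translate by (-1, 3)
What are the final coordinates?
(5, 7)

Step 1: Scale (3, 1) by (sx, sy) = (2, 4) → (6, 4)
Step 2: Translate by (-1, 3) → (5, 7)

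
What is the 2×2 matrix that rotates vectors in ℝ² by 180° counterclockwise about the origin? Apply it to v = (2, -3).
R = [[-1, 0], [0, -1]]; R·v = (-2, 3)

A counterclockwise rotation by angle θ in ℝ² has matrix R(θ) = [[cos θ, -sin θ], [sin θ, cos θ]].
For θ = 180°: cos θ = -1, sin θ = 0.
R(180°) = [[-1, 0], [0, -1]].
R·v = [-1·2 + (0)·-3, 0·2 + -1·-3] = (-2, 3).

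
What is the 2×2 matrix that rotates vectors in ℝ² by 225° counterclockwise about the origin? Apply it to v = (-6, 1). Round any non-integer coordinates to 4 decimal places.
R = [[-√2/2, √2/2], [-√2/2, -√2/2]]; R·v = (4.9497, 3.5355)

A counterclockwise rotation by angle θ in ℝ² has matrix R(θ) = [[cos θ, -sin θ], [sin θ, cos θ]].
For θ = 225°: cos θ = -√2/2, sin θ = -√2/2.
R(225°) = [[-√2/2, √2/2], [-√2/2, -√2/2]].
R·v = [-√2/2·-6 + (√2/2)·1, -√2/2·-6 + -√2/2·1] = (4.9497, 3.5355).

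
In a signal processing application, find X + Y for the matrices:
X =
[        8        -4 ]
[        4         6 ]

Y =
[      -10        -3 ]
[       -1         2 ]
X + Y =
[       -2        -7 ]
[        3         8 ]

Matrix addition is elementwise: (X+Y)[i][j] = X[i][j] + Y[i][j].
  (X+Y)[0][0] = (8) + (-10) = -2
  (X+Y)[0][1] = (-4) + (-3) = -7
  (X+Y)[1][0] = (4) + (-1) = 3
  (X+Y)[1][1] = (6) + (2) = 8
X + Y =
[       -2        -7 ]
[        3         8 ]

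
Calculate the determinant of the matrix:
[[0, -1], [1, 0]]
1

For a 2×2 matrix [[a, b], [c, d]], det = ad - bc
det = (0)(0) - (-1)(1) = 0 - -1 = 1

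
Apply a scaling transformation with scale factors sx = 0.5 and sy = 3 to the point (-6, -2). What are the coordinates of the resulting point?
(-3.0, -6)

Scaling matrix:
[[0.50, 0], [0, 3]]
Result: (-6 × 0.5, -2 × 3) = (-3.0, -6)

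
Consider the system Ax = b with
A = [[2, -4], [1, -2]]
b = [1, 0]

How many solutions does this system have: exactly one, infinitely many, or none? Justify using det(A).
No solution

det(A) = (2)*(-2) - (-4)*(1) = 0, so A is singular.
The column space of A is span(column 1) = span([2, 1]).
b = [1, 0] is not a scalar multiple of column 1, so b ∉ column space and the system is inconsistent — no solution.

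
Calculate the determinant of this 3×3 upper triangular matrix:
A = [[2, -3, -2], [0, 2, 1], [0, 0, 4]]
16

The determinant of a triangular matrix is the product of its diagonal entries (the off-diagonal entries above the diagonal do not affect it).
det(A) = (2) * (2) * (4) = 16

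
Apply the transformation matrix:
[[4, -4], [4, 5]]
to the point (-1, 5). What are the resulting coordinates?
(-24, 21)

Matrix multiplication:
[[4, -4], [4, 5]] × [-1, 5]ᵀ
= [4×-1 + -4×5, 4×-1 + 5×5]ᵀ
= [-24.0000, 21.0000]ᵀ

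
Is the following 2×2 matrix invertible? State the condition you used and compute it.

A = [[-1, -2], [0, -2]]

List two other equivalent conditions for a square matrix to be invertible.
Yes, invertible; det(A) = 2 ≠ 0. Equivalent conditions: rank(A) = 2; Ax = 0 has only the trivial solution; 0 is not an eigenvalue; the columns of A are linearly independent.

To check invertibility, compute det(A).
The given matrix is triangular, so det(A) equals the product of its diagonal entries = 2 ≠ 0.
Since det(A) ≠ 0, A is invertible.
Equivalent conditions for a square matrix A to be invertible:
- rank(A) = 2 (full rank).
- The homogeneous system Ax = 0 has only the trivial solution x = 0.
- 0 is not an eigenvalue of A.
- The columns (equivalently rows) of A are linearly independent.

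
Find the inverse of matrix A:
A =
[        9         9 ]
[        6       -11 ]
det(A) = -153
A⁻¹ =
[   11/153      1/17 ]
[     2/51     -1/17 ]

For a 2×2 matrix A = [[a, b], [c, d]] with det(A) ≠ 0, A⁻¹ = (1/det(A)) * [[d, -b], [-c, a]].
det(A) = (9)*(-11) - (9)*(6) = -99 - 54 = -153.
A⁻¹ = (1/-153) * [[-11, -9], [-6, 9]].
Dividing each entry by -153 and reducing:
A⁻¹ =
[   11/153      1/17 ]
[     2/51     -1/17 ]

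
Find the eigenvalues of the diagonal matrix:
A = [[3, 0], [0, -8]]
λ₁ = 3, λ₂ = -8

The characteristic polynomial of A is det(A - λI) = (3 - λ)(-8 - λ) = 0.
The roots are λ = 3 and λ = -8, so the eigenvalues are the diagonal entries.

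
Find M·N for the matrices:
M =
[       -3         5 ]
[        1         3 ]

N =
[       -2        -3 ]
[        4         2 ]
MN =
[       26        19 ]
[       10         3 ]

Matrix multiplication: (MN)[i][j] = sum over k of M[i][k] * N[k][j].
  (MN)[0][0] = (-3)*(-2) + (5)*(4) = 26
  (MN)[0][1] = (-3)*(-3) + (5)*(2) = 19
  (MN)[1][0] = (1)*(-2) + (3)*(4) = 10
  (MN)[1][1] = (1)*(-3) + (3)*(2) = 3
MN =
[       26        19 ]
[       10         3 ]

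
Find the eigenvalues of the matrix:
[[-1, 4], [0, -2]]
λ = -2 and λ = -1

Characteristic equation: det(A - λI) = 0
λ² - (trace)λ + (det) = 0
λ² - (-3)λ + (2) = 0
λ² + 3λ + 2 = 0
Solving: λ = -2, -1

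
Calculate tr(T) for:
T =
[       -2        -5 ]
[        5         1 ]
tr(T) = -2 + 1 = -1

The trace of a square matrix is the sum of its diagonal entries.
Diagonal entries of T: T[0][0] = -2, T[1][1] = 1.
tr(T) = -2 + 1 = -1.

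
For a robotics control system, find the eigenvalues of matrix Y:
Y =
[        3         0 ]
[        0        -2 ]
λ = -2, 3

Solve det(Y - λI) = 0. For a 2×2 matrix the characteristic equation is λ² - (trace)λ + det = 0.
trace(Y) = a + d = 3 - 2 = 1.
det(Y) = a*d - b*c = (3)*(-2) - (0)*(0) = -6 - 0 = -6.
Characteristic equation: λ² - (1)λ + (-6) = 0.
Discriminant = (1)² - 4*(-6) = 1 + 24 = 25.
λ = (1 ± √25) / 2 = (1 ± 5) / 2 = -2, 3.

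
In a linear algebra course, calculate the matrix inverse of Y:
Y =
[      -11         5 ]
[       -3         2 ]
det(Y) = -7
Y⁻¹ =
[     -2/7       5/7 ]
[     -3/7      11/7 ]

For a 2×2 matrix Y = [[a, b], [c, d]] with det(Y) ≠ 0, Y⁻¹ = (1/det(Y)) * [[d, -b], [-c, a]].
det(Y) = (-11)*(2) - (5)*(-3) = -22 + 15 = -7.
Y⁻¹ = (1/-7) * [[2, -5], [3, -11]].
Dividing each entry by -7 and reducing:
Y⁻¹ =
[     -2/7       5/7 ]
[     -3/7      11/7 ]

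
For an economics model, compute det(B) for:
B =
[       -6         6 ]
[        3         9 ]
det(B) = -72

For a 2×2 matrix [[a, b], [c, d]], det = a*d - b*c.
det(B) = (-6)*(9) - (6)*(3) = -54 - 18 = -72.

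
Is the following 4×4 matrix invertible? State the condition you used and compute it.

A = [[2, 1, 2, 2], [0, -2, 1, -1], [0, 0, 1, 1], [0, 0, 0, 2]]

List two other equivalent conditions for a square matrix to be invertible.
Yes, invertible; det(A) = -8 ≠ 0. Equivalent conditions: rank(A) = 4; Ax = 0 has only the trivial solution; 0 is not an eigenvalue; the columns of A are linearly independent.

To check invertibility, compute det(A).
The given matrix is triangular, so det(A) equals the product of its diagonal entries = -8 ≠ 0.
Since det(A) ≠ 0, A is invertible.
Equivalent conditions for a square matrix A to be invertible:
- rank(A) = 4 (full rank).
- The homogeneous system Ax = 0 has only the trivial solution x = 0.
- 0 is not an eigenvalue of A.
- The columns (equivalently rows) of A are linearly independent.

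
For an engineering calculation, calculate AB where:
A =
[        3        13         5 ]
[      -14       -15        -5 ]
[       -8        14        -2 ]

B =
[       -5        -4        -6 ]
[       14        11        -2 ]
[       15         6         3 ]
AB =
[      242       161       -29 ]
[     -215      -139        99 ]
[      206       174        14 ]

Matrix multiplication: (AB)[i][j] = sum over k of A[i][k] * B[k][j].
  (AB)[0][0] = (3)*(-5) + (13)*(14) + (5)*(15) = 242
  (AB)[0][1] = (3)*(-4) + (13)*(11) + (5)*(6) = 161
  (AB)[0][2] = (3)*(-6) + (13)*(-2) + (5)*(3) = -29
  (AB)[1][0] = (-14)*(-5) + (-15)*(14) + (-5)*(15) = -215
  (AB)[1][1] = (-14)*(-4) + (-15)*(11) + (-5)*(6) = -139
  (AB)[1][2] = (-14)*(-6) + (-15)*(-2) + (-5)*(3) = 99
  (AB)[2][0] = (-8)*(-5) + (14)*(14) + (-2)*(15) = 206
  (AB)[2][1] = (-8)*(-4) + (14)*(11) + (-2)*(6) = 174
  (AB)[2][2] = (-8)*(-6) + (14)*(-2) + (-2)*(3) = 14
AB =
[      242       161       -29 ]
[     -215      -139        99 ]
[      206       174        14 ]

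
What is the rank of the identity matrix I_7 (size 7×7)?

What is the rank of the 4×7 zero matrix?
rank(I_7) = 7, rank(0) = 0

The identity I_7 has 7 columns that are the standard basis vectors e_1, …, e_7. These are linearly independent, so all 7 columns are pivots and rank(I_7) = 7.
The 4×7 zero matrix has every entry zero, so every row is the zero row and there are no pivots; rank(0) = 0.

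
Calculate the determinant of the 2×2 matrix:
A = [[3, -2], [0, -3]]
-9

For A = [[a, b], [c, d]], det(A) = a*d - b*c.
det(A) = (3)*(-3) - (-2)*(0) = -9 - 0 = -9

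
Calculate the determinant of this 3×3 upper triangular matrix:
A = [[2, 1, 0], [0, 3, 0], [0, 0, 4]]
24

The determinant of a triangular matrix is the product of its diagonal entries (the off-diagonal entries above the diagonal do not affect it).
det(A) = (2) * (3) * (4) = 24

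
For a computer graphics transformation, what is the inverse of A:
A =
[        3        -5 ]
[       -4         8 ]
det(A) = 4
A⁻¹ =
[        2       5/4 ]
[        1       3/4 ]

For a 2×2 matrix A = [[a, b], [c, d]] with det(A) ≠ 0, A⁻¹ = (1/det(A)) * [[d, -b], [-c, a]].
det(A) = (3)*(8) - (-5)*(-4) = 24 - 20 = 4.
A⁻¹ = (1/4) * [[8, 5], [4, 3]].
Dividing each entry by 4 and reducing:
A⁻¹ =
[        2       5/4 ]
[        1       3/4 ]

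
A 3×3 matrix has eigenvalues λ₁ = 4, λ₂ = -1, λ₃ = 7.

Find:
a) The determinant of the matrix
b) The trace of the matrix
det = -28, trace = 10

Two standard eigenvalue identities:
- det(A) equals the product of the eigenvalues (counted with multiplicity).
- trace(A) equals the sum of the eigenvalues.
det(A) = (4)*(-1)*(7) = -28.
trace(A) = 4 - 1 + 7 = 10.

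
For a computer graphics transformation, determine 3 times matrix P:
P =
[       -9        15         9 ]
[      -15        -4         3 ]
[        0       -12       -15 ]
3P =
[      -27        45        27 ]
[      -45       -12         9 ]
[        0       -36       -45 ]

Scalar multiplication is elementwise: (3P)[i][j] = 3 * P[i][j].
  (3P)[0][0] = 3 * (-9) = -27
  (3P)[0][1] = 3 * (15) = 45
  (3P)[0][2] = 3 * (9) = 27
  (3P)[1][0] = 3 * (-15) = -45
  (3P)[1][1] = 3 * (-4) = -12
  (3P)[1][2] = 3 * (3) = 9
  (3P)[2][0] = 3 * (0) = 0
  (3P)[2][1] = 3 * (-12) = -36
  (3P)[2][2] = 3 * (-15) = -45
3P =
[      -27        45        27 ]
[      -45       -12         9 ]
[        0       -36       -45 ]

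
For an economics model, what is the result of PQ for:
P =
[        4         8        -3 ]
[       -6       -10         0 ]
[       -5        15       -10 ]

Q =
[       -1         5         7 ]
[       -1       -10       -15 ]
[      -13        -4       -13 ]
PQ =
[       27       -48       -53 ]
[       16        70       108 ]
[      120      -135      -130 ]

Matrix multiplication: (PQ)[i][j] = sum over k of P[i][k] * Q[k][j].
  (PQ)[0][0] = (4)*(-1) + (8)*(-1) + (-3)*(-13) = 27
  (PQ)[0][1] = (4)*(5) + (8)*(-10) + (-3)*(-4) = -48
  (PQ)[0][2] = (4)*(7) + (8)*(-15) + (-3)*(-13) = -53
  (PQ)[1][0] = (-6)*(-1) + (-10)*(-1) + (0)*(-13) = 16
  (PQ)[1][1] = (-6)*(5) + (-10)*(-10) + (0)*(-4) = 70
  (PQ)[1][2] = (-6)*(7) + (-10)*(-15) + (0)*(-13) = 108
  (PQ)[2][0] = (-5)*(-1) + (15)*(-1) + (-10)*(-13) = 120
  (PQ)[2][1] = (-5)*(5) + (15)*(-10) + (-10)*(-4) = -135
  (PQ)[2][2] = (-5)*(7) + (15)*(-15) + (-10)*(-13) = -130
PQ =
[       27       -48       -53 ]
[       16        70       108 ]
[      120      -135      -130 ]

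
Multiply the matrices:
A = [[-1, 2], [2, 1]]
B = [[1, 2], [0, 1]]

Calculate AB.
[[-1, 0], [2, 5]]

Each entry (i,j) of AB = sum over k of A[i][k]*B[k][j].
(AB)[0][0] = (-1)*(1) + (2)*(0) = -1
(AB)[0][1] = (-1)*(2) + (2)*(1) = 0
(AB)[1][0] = (2)*(1) + (1)*(0) = 2
(AB)[1][1] = (2)*(2) + (1)*(1) = 5
AB = [[-1, 0], [2, 5]]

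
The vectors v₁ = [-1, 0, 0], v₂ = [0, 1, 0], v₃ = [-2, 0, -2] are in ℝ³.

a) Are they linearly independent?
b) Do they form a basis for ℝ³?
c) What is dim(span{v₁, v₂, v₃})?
Yes independent, yes basis, dim = 3

Stack v₁, v₂, v₃ as rows of a 3×3 matrix.
[[-1, 0, 0]; [0, 1, 0]; [-2, 0, -2]] is already lower triangular with nonzero diagonal entries (-1, 1, -2), so its determinant is the product of the diagonal entries, det = (-1)·(1)·(-2) = 2 ≠ 0, and the rows are linearly independent.
Three linearly independent vectors in ℝ³ form a basis for ℝ³, so dim(span{v₁,v₂,v₃}) = 3.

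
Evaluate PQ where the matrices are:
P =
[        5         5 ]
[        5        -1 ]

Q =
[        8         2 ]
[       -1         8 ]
PQ =
[       35        50 ]
[       41         2 ]

Matrix multiplication: (PQ)[i][j] = sum over k of P[i][k] * Q[k][j].
  (PQ)[0][0] = (5)*(8) + (5)*(-1) = 35
  (PQ)[0][1] = (5)*(2) + (5)*(8) = 50
  (PQ)[1][0] = (5)*(8) + (-1)*(-1) = 41
  (PQ)[1][1] = (5)*(2) + (-1)*(8) = 2
PQ =
[       35        50 ]
[       41         2 ]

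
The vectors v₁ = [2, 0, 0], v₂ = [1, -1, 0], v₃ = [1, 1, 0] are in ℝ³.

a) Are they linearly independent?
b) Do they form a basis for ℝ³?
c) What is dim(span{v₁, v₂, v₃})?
Not independent, not a basis, dim(span) = 2

Check whether v₃ can be written as a linear combination of v₁ and v₂.
v₃ = (1)·v₁ + (-1)·v₂ = [1, 1, 0], so the three vectors are linearly dependent.
Thus they do not form a basis for ℝ³, and dim(span{v₁, v₂, v₃}) = 2 (spanned by v₁ and v₂).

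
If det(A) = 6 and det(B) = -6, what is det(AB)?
-36

Use the multiplicative property of determinants: det(AB) = det(A)*det(B).
det(AB) = (6)*(-6) = -36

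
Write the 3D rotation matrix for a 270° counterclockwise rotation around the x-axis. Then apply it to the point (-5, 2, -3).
R = [[1, 0, 0], [0, 0, 1], [0, -1, 0]]; R·(-5, 2, -3) = (-5, -3, -2)

Rotation matrix for 270° around x-axis:
cos(270°) = 0, sin(270°) = -1
R = [[1, 0, 0], [0, 0, 1], [0, -1, 0]]
Apply to (-5, 2, -3): R·[-5, 2, -3]ᵀ = (-5, -3, -2)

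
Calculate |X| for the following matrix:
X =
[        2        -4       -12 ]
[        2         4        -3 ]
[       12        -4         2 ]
det(X) = 824

Expand along row 0 (cofactor expansion): det(X) = a*(e*i - f*h) - b*(d*i - f*g) + c*(d*h - e*g), where the 3×3 is [[a, b, c], [d, e, f], [g, h, i]].
Minor M_00 = (4)*(2) - (-3)*(-4) = 8 - 12 = -4.
Minor M_01 = (2)*(2) - (-3)*(12) = 4 + 36 = 40.
Minor M_02 = (2)*(-4) - (4)*(12) = -8 - 48 = -56.
det(X) = (2)*(-4) - (-4)*(40) + (-12)*(-56) = -8 + 160 + 672 = 824.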